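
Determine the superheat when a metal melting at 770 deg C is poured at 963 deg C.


Formula: Superheat = T_pour - T_melt
Superheat = 963 - 770 = 193 deg C

193 deg C


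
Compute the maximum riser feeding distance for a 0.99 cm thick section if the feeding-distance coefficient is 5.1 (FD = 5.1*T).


Formula: FD = 5.1 * T  (riser feeding-distance rule)
FD = 5.1 * 0.99 cm = 5.0490 cm

Final answer: 5.0490 cm


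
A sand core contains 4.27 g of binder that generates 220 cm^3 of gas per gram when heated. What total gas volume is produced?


Formula: V_gas = W_binder * gas_evolution_rate
V = 4.27 g * 220 cm^3/g = 939.4000 cm^3


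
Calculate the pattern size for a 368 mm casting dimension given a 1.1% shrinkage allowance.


Formula: L_pattern = L_casting * (1 + shrinkage_rate/100)
Shrinkage factor = 1 + 1.1/100 = 1.011
L_pattern = 368 mm * 1.011 = 372.0480 mm


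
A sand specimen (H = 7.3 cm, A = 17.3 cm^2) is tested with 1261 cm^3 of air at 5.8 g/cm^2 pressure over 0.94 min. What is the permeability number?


Formula: Permeability Number P = (V * H) / (p * A * t)
Numerator: V * H = 1261 * 7.3 = 9205.3
Denominator: p * A * t = 5.8 * 17.3 * 0.94 = 94.3196
P = 9205.3 / 94.3196 = 97.5969

Answer: 97.5969


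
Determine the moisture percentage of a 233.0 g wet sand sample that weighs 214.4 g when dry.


Formula: MC = (W_wet - W_dry) / W_wet * 100
Water mass = 233.0 - 214.4 = 18.6 g
MC = 18.6 / 233.0 * 100 = 7.9828%

Final answer: 7.9828%


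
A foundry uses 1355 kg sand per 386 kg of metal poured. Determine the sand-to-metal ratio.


Formula: Sand-to-Metal Ratio = W_sand / W_metal
Ratio = 1355 kg / 386 kg = 3.5104

Answer: 3.5104


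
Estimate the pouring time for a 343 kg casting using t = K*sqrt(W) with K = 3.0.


Formula: t = K * sqrt(W)
sqrt(W) = sqrt(343) = 18.52026
t = 3.0 * 18.52026 = 55.5608 s

Final answer: 55.5608 s


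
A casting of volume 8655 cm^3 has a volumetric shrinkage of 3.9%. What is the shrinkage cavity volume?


Formula: V_shrink = V_casting * shrinkage_pct / 100
V_shrink = 8655 cm^3 * 3.9 / 100 = 337.5450 cm^3

Answer: 337.5450 cm^3


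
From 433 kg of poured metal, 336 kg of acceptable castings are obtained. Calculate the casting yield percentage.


Formula: Casting Yield = (W_good / W_total) * 100
Yield = (336 kg / 433 kg) * 100 = 77.5982%

77.5982%


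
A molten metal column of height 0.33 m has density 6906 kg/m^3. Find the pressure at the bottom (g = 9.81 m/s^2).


Formula: P = rho * g * h
rho * g = 6906 * 9.81 = 67747.86 N/m^3
P = 67747.86 * 0.33 = 22356.7938 Pa

Final answer: 22356.7938 Pa


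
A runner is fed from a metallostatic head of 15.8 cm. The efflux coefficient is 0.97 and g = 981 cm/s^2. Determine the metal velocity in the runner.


Formula: v = Cd * sqrt(2 * g * h)  (Torricelli with discharge coefficient)
2*g*h = 2 * 981 * 15.8 = 30999.6 cm^2/s^2
sqrt(30999.6) = 176.06703 cm/s
v = 0.97 * 176.06703 = 170.7850 cm/s


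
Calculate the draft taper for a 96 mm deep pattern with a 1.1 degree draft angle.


Formula: taper = depth * tan(draft_angle)
tan(1.1 deg) = 0.0192010
taper = 96 mm * 0.0192010 = 1.8433 mm

Final answer: 1.8433 mm


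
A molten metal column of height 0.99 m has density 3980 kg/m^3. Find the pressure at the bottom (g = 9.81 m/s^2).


Formula: P = rho * g * h
rho * g = 3980 * 9.81 = 39043.8 N/m^3
P = 39043.8 * 0.99 = 38653.3620 Pa


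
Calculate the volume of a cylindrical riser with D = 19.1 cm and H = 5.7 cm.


Formula: V = pi * (D/2)^2 * H  (cylinder volume)
Radius = D/2 = 19.1/2 = 9.55 cm
V = pi * 9.55^2 * 5.7 = 1633.1703 cm^3

Final answer: 1633.1703 cm^3


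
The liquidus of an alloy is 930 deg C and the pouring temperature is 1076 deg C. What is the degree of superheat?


Formula: Superheat = T_pour - T_melt
Superheat = 1076 - 930 = 146 deg C


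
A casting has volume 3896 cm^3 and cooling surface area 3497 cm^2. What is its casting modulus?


Formula: Casting Modulus M = V / A
M = 3896 cm^3 / 3497 cm^2 = 1.1141 cm

Answer: 1.1141 cm


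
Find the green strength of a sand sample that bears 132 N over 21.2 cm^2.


Formula: Compressive Strength = Force / Area
Strength = 132 N / 21.2 cm^2 = 6.2264 N/cm^2


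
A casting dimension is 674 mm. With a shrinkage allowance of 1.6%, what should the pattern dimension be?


Formula: L_pattern = L_casting * (1 + shrinkage_rate/100)
Shrinkage factor = 1 + 1.6/100 = 1.016
L_pattern = 674 mm * 1.016 = 684.7840 mm

Final answer: 684.7840 mm


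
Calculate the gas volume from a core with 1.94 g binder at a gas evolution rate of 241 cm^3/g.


Formula: V_gas = W_binder * gas_evolution_rate
V = 1.94 g * 241 cm^3/g = 467.5400 cm^3

Final answer: 467.5400 cm^3


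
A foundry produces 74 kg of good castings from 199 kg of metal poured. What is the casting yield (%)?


Formula: Casting Yield = (W_good / W_total) * 100
Yield = (74 kg / 199 kg) * 100 = 37.1859%

Final answer: 37.1859%


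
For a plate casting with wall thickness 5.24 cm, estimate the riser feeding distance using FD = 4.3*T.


Formula: FD = 4.3 * T  (riser feeding-distance rule)
FD = 4.3 * 5.24 cm = 22.5320 cm

Final answer: 22.5320 cm


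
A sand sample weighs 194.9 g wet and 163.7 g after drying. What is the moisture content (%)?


Formula: MC = (W_wet - W_dry) / W_wet * 100
Water mass = 194.9 - 163.7 = 31.2 g
MC = 31.2 / 194.9 * 100 = 16.0082%

Final answer: 16.0082%


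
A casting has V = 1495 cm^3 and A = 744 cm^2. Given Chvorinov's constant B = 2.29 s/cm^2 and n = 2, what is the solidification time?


Formula: t_s = B * (V/A)^n  (Chvorinov's rule, n=2)
Modulus M = V/A = 1495/744 = 2.009409 cm
M^2 = 2.009409^2 = 4.037725 cm^2
t_s = 2.29 * 4.037725 = 9.2464 s


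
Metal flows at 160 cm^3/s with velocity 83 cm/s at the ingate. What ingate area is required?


Formula: A_ingate = Q / v  (continuity equation)
A = 160 cm^3/s / 83 cm/s = 1.9277 cm^2

1.9277 cm^2


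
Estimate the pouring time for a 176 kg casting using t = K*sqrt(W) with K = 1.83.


Formula: t = K * sqrt(W)
sqrt(W) = sqrt(176) = 13.26650
t = 1.83 * 13.26650 = 24.2777 s

Final answer: 24.2777 s


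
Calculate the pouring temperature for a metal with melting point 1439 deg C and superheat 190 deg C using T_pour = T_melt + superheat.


Formula: T_pour = T_melt + Superheat
T_pour = 1439 + 190 = 1629 deg C

1629 deg C


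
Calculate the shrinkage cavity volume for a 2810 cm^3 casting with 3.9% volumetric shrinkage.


Formula: V_shrink = V_casting * shrinkage_pct / 100
V_shrink = 2810 cm^3 * 3.9 / 100 = 109.5900 cm^3

109.5900 cm^3


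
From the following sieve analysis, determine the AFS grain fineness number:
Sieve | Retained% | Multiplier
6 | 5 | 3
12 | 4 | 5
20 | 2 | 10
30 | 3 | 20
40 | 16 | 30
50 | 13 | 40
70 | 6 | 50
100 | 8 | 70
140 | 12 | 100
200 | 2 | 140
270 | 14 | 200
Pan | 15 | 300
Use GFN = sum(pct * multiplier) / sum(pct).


Formula: GFN = sum(pct * multiplier) / sum(pct)
sum(pct * multiplier) = 10755
sum(pct) = 100
GFN = 10755 / 100 = 107.55


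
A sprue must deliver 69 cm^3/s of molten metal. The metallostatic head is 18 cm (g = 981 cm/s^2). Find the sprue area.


Formula: v = sqrt(2*g*h), A = Q/v
Velocity: v = sqrt(2 * 981 * 18) = sqrt(35316) = 187.9255 cm/s
Sprue area: A = Q / v = 69 / 187.9255 = 0.3672 cm^2


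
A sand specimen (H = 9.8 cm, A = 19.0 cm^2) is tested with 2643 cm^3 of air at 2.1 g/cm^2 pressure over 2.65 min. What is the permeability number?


Formula: Permeability Number P = (V * H) / (p * A * t)
Numerator: V * H = 2643 * 9.8 = 25901.4
Denominator: p * A * t = 2.1 * 19.0 * 2.65 = 105.735
P = 25901.4 / 105.735 = 244.9652

Answer: 244.9652


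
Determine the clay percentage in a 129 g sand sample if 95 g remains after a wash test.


Formula: Clay% = (W_total - W_washed) / W_total * 100
Clay mass = 129 - 95 = 34 g
Clay% = 34 / 129 * 100 = 26.3566%

Final answer: 26.3566%


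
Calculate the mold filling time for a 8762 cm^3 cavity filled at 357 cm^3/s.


Formula: t_fill = V_mold / Q_flow
t = 8762 cm^3 / 357 cm^3/s = 24.5434 s

Answer: 24.5434 s


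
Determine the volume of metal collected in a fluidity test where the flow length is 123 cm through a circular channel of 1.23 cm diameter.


Formula: V = pi * (d/2)^2 * L  (cylinder volume)
Radius = 1.23/2 = 0.615 cm
V = pi * 0.615^2 * 123 = 146.1522 cm^3

Answer: 146.1522 cm^3


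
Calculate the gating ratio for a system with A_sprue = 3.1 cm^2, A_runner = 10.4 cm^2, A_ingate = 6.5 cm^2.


Sprue:Runner:Ingate = 1 : 10.4/3.1 : 6.5/3.1 = 1:3.35:2.10

Answer: 1:3.35:2.10


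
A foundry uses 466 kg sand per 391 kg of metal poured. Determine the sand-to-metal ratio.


Formula: Sand-to-Metal Ratio = W_sand / W_metal
Ratio = 466 kg / 391 kg = 1.1918

Final answer: 1.1918


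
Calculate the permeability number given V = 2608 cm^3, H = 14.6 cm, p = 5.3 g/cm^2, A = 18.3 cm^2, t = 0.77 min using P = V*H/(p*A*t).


Formula: Permeability Number P = (V * H) / (p * A * t)
Numerator: V * H = 2608 * 14.6 = 38076.8
Denominator: p * A * t = 5.3 * 18.3 * 0.77 = 74.6823
P = 38076.8 / 74.6823 = 509.8504

Answer: 509.8504


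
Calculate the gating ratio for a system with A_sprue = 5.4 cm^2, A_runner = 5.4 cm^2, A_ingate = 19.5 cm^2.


Sprue:Runner:Ingate = 1 : 5.4/5.4 : 19.5/5.4 = 1:1.00:3.61


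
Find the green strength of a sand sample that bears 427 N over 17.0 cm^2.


Formula: Compressive Strength = Force / Area
Strength = 427 N / 17.0 cm^2 = 25.1176 N/cm^2

Answer: 25.1176 N/cm^2


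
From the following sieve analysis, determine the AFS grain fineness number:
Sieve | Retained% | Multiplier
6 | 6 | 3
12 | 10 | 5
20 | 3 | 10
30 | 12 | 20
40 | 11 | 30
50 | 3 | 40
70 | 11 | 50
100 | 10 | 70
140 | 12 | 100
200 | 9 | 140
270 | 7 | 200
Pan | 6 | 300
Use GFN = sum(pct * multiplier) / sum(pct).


Formula: GFN = sum(pct * multiplier) / sum(pct)
sum(pct * multiplier) = 7698
sum(pct) = 100
GFN = 7698 / 100 = 76.98


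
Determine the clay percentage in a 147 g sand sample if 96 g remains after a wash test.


Formula: Clay% = (W_total - W_washed) / W_total * 100
Clay mass = 147 - 96 = 51 g
Clay% = 51 / 147 * 100 = 34.6939%

Answer: 34.6939%


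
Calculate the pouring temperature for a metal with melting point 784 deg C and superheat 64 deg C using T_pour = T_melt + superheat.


Formula: T_pour = T_melt + Superheat
T_pour = 784 + 64 = 848 deg C

Answer: 848 deg C


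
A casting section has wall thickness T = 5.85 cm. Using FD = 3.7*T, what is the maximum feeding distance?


Formula: FD = 3.7 * T  (riser feeding-distance rule)
FD = 3.7 * 5.85 cm = 21.6450 cm

Answer: 21.6450 cm


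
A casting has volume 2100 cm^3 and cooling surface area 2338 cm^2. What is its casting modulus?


Formula: Casting Modulus M = V / A
M = 2100 cm^3 / 2338 cm^2 = 0.8982 cm

Final answer: 0.8982 cm


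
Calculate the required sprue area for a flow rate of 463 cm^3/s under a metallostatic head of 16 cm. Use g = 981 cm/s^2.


Formula: v = sqrt(2*g*h), A = Q/v
Velocity: v = sqrt(2 * 981 * 16) = sqrt(31392) = 177.1779 cm/s
Sprue area: A = Q / v = 463 / 177.1779 = 2.6132 cm^2

Final answer: 2.6132 cm^2


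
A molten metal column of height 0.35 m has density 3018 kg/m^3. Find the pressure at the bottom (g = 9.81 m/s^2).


Formula: P = rho * g * h
rho * g = 3018 * 9.81 = 29606.58 N/m^3
P = 29606.58 * 0.35 = 10362.3030 Pa

Final answer: 10362.3030 Pa


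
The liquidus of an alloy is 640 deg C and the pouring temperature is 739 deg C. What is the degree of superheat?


Formula: Superheat = T_pour - T_melt
Superheat = 739 - 640 = 99 deg C

99 deg C


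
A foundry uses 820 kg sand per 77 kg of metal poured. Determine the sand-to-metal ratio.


Formula: Sand-to-Metal Ratio = W_sand / W_metal
Ratio = 820 kg / 77 kg = 10.6494


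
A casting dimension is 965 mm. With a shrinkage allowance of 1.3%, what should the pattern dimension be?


Formula: L_pattern = L_casting * (1 + shrinkage_rate/100)
Shrinkage factor = 1 + 1.3/100 = 1.013
L_pattern = 965 mm * 1.013 = 977.5450 mm

977.5450 mm


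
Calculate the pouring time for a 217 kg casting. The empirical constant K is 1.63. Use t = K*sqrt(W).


Formula: t = K * sqrt(W)
sqrt(W) = sqrt(217) = 14.73092
t = 1.63 * 14.73092 = 24.0114 s

24.0114 s


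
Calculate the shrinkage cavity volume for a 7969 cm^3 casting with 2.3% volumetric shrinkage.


Formula: V_shrink = V_casting * shrinkage_pct / 100
V_shrink = 7969 cm^3 * 2.3 / 100 = 183.2870 cm^3

Final answer: 183.2870 cm^3


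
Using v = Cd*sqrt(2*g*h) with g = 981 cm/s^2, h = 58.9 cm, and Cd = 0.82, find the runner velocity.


Formula: v = Cd * sqrt(2 * g * h)  (Torricelli with discharge coefficient)
2*g*h = 2 * 981 * 58.9 = 115561.8 cm^2/s^2
sqrt(115561.8) = 339.94382 cm/s
v = 0.82 * 339.94382 = 278.7539 cm/s

278.7539 cm/s


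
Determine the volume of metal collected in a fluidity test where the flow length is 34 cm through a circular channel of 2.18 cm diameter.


Formula: V = pi * (d/2)^2 * L  (cylinder volume)
Radius = 2.18/2 = 1.09 cm
V = pi * 1.09^2 * 34 = 126.9059 cm^3

Answer: 126.9059 cm^3


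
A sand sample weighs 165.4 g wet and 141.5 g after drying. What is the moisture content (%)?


Formula: MC = (W_wet - W_dry) / W_wet * 100
Water mass = 165.4 - 141.5 = 23.9 g
MC = 23.9 / 165.4 * 100 = 14.4498%

Answer: 14.4498%


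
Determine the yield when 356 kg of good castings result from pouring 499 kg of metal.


Formula: Casting Yield = (W_good / W_total) * 100
Yield = (356 kg / 499 kg) * 100 = 71.3427%


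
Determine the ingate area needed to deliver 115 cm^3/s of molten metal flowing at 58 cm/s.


Formula: A_ingate = Q / v  (continuity equation)
A = 115 cm^3/s / 58 cm/s = 1.9828 cm^2

1.9828 cm^2


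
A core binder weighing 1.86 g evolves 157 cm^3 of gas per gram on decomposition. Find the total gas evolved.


Formula: V_gas = W_binder * gas_evolution_rate
V = 1.86 g * 157 cm^3/g = 292.0200 cm^3

Answer: 292.0200 cm^3


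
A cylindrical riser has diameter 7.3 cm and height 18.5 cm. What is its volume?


Formula: V = pi * (D/2)^2 * H  (cylinder volume)
Radius = D/2 = 7.3/2 = 3.65 cm
V = pi * 3.65^2 * 18.5 = 774.2966 cm^3

Answer: 774.2966 cm^3


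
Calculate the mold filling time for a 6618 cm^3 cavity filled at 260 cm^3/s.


Formula: t_fill = V_mold / Q_flow
t = 6618 cm^3 / 260 cm^3/s = 25.4538 s

Final answer: 25.4538 s


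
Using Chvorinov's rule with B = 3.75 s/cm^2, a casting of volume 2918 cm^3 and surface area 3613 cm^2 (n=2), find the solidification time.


Formula: t_s = B * (V/A)^n  (Chvorinov's rule, n=2)
Modulus M = V/A = 2918/3613 = 0.807639 cm
M^2 = 0.807639^2 = 0.652281 cm^2
t_s = 3.75 * 0.652281 = 2.4461 s

2.4461 s


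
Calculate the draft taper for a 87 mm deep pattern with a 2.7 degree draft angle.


Formula: taper = depth * tan(draft_angle)
tan(2.7 deg) = 0.0471588
taper = 87 mm * 0.0471588 = 4.1028 mm

4.1028 mm


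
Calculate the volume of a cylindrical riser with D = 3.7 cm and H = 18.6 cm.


Formula: V = pi * (D/2)^2 * H  (cylinder volume)
Radius = D/2 = 3.7/2 = 1.85 cm
V = pi * 1.85^2 * 18.6 = 199.9891 cm^3


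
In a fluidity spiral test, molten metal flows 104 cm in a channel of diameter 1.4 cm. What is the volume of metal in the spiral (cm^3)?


Formula: V = pi * (d/2)^2 * L  (cylinder volume)
Radius = 1.4/2 = 0.7 cm
V = pi * 0.7^2 * 104 = 160.0956 cm^3

160.0956 cm^3


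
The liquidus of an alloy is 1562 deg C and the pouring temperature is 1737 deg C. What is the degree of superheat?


Formula: Superheat = T_pour - T_melt
Superheat = 1737 - 1562 = 175 deg C

Final answer: 175 deg C


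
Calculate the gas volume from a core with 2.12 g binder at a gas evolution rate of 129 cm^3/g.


Formula: V_gas = W_binder * gas_evolution_rate
V = 2.12 g * 129 cm^3/g = 273.4800 cm^3


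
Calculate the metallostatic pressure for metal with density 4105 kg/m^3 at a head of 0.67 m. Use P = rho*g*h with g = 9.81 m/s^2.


Formula: P = rho * g * h
rho * g = 4105 * 9.81 = 40270.05 N/m^3
P = 40270.05 * 0.67 = 26980.9335 Pa


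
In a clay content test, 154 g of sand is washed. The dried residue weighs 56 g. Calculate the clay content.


Formula: Clay% = (W_total - W_washed) / W_total * 100
Clay mass = 154 - 56 = 98 g
Clay% = 98 / 154 * 100 = 63.6364%

Answer: 63.6364%


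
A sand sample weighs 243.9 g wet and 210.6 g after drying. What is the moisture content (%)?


Formula: MC = (W_wet - W_dry) / W_wet * 100
Water mass = 243.9 - 210.6 = 33.3 g
MC = 33.3 / 243.9 * 100 = 13.6531%

Final answer: 13.6531%


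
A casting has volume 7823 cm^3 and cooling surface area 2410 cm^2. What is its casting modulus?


Formula: Casting Modulus M = V / A
M = 7823 cm^3 / 2410 cm^2 = 3.2461 cm

Answer: 3.2461 cm


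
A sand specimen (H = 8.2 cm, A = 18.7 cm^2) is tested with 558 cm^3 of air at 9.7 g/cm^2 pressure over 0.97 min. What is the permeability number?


Formula: Permeability Number P = (V * H) / (p * A * t)
Numerator: V * H = 558 * 8.2 = 4575.6
Denominator: p * A * t = 9.7 * 18.7 * 0.97 = 175.9483
P = 4575.6 / 175.9483 = 26.0054

26.0054


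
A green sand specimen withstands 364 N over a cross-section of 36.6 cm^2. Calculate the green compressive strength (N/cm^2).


Formula: Compressive Strength = Force / Area
Strength = 364 N / 36.6 cm^2 = 9.9454 N/cm^2

Answer: 9.9454 N/cm^2


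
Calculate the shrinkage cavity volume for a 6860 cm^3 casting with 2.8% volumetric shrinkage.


Formula: V_shrink = V_casting * shrinkage_pct / 100
V_shrink = 6860 cm^3 * 2.8 / 100 = 192.0800 cm^3

Answer: 192.0800 cm^3


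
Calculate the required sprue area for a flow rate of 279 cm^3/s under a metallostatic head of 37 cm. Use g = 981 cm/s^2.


Formula: v = sqrt(2*g*h), A = Q/v
Velocity: v = sqrt(2 * 981 * 37) = sqrt(72594) = 269.4327 cm/s
Sprue area: A = Q / v = 279 / 269.4327 = 1.0355 cm^2


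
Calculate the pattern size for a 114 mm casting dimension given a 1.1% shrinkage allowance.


Formula: L_pattern = L_casting * (1 + shrinkage_rate/100)
Shrinkage factor = 1 + 1.1/100 = 1.011
L_pattern = 114 mm * 1.011 = 115.2540 mm


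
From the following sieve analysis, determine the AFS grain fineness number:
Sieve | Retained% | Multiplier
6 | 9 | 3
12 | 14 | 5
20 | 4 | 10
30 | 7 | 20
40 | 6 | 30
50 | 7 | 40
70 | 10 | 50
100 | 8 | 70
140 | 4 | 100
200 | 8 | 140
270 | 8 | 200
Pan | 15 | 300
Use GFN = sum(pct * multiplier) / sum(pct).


Formula: GFN = sum(pct * multiplier) / sum(pct)
sum(pct * multiplier) = 9417
sum(pct) = 100
GFN = 9417 / 100 = 94.17


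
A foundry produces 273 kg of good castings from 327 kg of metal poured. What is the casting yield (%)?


Formula: Casting Yield = (W_good / W_total) * 100
Yield = (273 kg / 327 kg) * 100 = 83.4862%


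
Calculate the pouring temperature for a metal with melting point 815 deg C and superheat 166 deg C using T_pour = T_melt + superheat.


Formula: T_pour = T_melt + Superheat
T_pour = 815 + 166 = 981 deg C

Answer: 981 deg C


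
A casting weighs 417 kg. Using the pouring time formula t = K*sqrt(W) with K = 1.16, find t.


Formula: t = K * sqrt(W)
sqrt(W) = sqrt(417) = 20.42058
t = 1.16 * 20.42058 = 23.6879 s

Answer: 23.6879 s


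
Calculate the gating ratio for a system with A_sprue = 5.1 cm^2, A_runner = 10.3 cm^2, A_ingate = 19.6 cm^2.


Sprue:Runner:Ingate = 1 : 10.3/5.1 : 19.6/5.1 = 1:2.02:3.84

Answer: 1:2.02:3.84


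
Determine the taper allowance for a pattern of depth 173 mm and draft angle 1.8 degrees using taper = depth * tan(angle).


Formula: taper = depth * tan(draft_angle)
tan(1.8 deg) = 0.0314263
taper = 173 mm * 0.0314263 = 5.4367 mm

5.4367 mm


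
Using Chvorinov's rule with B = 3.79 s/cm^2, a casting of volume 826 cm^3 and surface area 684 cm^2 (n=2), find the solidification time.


Formula: t_s = B * (V/A)^n  (Chvorinov's rule, n=2)
Modulus M = V/A = 826/684 = 1.207602 cm
M^2 = 1.207602^2 = 1.458303 cm^2
t_s = 3.79 * 1.458303 = 5.5270 s


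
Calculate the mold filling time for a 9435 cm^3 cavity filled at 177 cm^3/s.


Formula: t_fill = V_mold / Q_flow
t = 9435 cm^3 / 177 cm^3/s = 53.3051 s

Final answer: 53.3051 s


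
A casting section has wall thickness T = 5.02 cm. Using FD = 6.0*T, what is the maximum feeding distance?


Formula: FD = 6.0 * T  (riser feeding-distance rule)
FD = 6.0 * 5.02 cm = 30.1200 cm


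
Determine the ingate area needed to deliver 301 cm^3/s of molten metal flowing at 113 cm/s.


Formula: A_ingate = Q / v  (continuity equation)
A = 301 cm^3/s / 113 cm/s = 2.6637 cm^2

Final answer: 2.6637 cm^2


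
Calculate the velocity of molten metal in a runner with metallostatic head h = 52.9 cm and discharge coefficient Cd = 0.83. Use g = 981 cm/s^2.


Formula: v = Cd * sqrt(2 * g * h)  (Torricelli with discharge coefficient)
2*g*h = 2 * 981 * 52.9 = 103789.8 cm^2/s^2
sqrt(103789.8) = 322.16424 cm/s
v = 0.83 * 322.16424 = 267.3963 cm/s

Answer: 267.3963 cm/s


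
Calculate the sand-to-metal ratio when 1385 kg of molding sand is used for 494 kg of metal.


Formula: Sand-to-Metal Ratio = W_sand / W_metal
Ratio = 1385 kg / 494 kg = 2.8036

Final answer: 2.8036


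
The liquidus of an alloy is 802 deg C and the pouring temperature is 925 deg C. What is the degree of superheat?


Formula: Superheat = T_pour - T_melt
Superheat = 925 - 802 = 123 deg C


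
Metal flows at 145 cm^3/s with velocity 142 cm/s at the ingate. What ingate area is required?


Formula: A_ingate = Q / v  (continuity equation)
A = 145 cm^3/s / 142 cm/s = 1.0211 cm^2


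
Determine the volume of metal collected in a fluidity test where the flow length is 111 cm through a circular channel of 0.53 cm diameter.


Formula: V = pi * (d/2)^2 * L  (cylinder volume)
Radius = 0.53/2 = 0.265 cm
V = pi * 0.265^2 * 111 = 24.4886 cm^3


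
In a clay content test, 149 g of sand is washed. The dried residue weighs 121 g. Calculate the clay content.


Formula: Clay% = (W_total - W_washed) / W_total * 100
Clay mass = 149 - 121 = 28 g
Clay% = 28 / 149 * 100 = 18.7919%

Final answer: 18.7919%


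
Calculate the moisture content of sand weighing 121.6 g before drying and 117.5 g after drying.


Formula: MC = (W_wet - W_dry) / W_wet * 100
Water mass = 121.6 - 117.5 = 4.1 g
MC = 4.1 / 121.6 * 100 = 3.3717%

Final answer: 3.3717%


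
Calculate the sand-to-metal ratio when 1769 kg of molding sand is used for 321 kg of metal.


Formula: Sand-to-Metal Ratio = W_sand / W_metal
Ratio = 1769 kg / 321 kg = 5.5109

5.5109


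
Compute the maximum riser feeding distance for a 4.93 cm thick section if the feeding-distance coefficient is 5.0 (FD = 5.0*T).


Formula: FD = 5.0 * T  (riser feeding-distance rule)
FD = 5.0 * 4.93 cm = 24.6500 cm

24.6500 cm


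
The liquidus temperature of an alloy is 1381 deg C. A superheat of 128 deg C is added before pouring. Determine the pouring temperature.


Formula: T_pour = T_melt + Superheat
T_pour = 1381 + 128 = 1509 deg C

1509 deg C


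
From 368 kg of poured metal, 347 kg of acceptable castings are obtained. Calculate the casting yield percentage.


Formula: Casting Yield = (W_good / W_total) * 100
Yield = (347 kg / 368 kg) * 100 = 94.2935%

94.2935%


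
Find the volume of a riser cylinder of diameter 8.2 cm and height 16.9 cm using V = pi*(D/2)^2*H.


Formula: V = pi * (D/2)^2 * H  (cylinder volume)
Radius = D/2 = 8.2/2 = 4.1 cm
V = pi * 4.1^2 * 16.9 = 892.4919 cm^3

Answer: 892.4919 cm^3


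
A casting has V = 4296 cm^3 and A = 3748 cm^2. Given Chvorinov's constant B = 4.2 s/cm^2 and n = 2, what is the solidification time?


Formula: t_s = B * (V/A)^n  (Chvorinov's rule, n=2)
Modulus M = V/A = 4296/3748 = 1.146211 cm
M^2 = 1.146211^2 = 1.313800 cm^2
t_s = 4.2 * 1.313800 = 5.5180 s

Final answer: 5.5180 s


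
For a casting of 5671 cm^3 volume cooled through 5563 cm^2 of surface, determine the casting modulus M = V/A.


Formula: Casting Modulus M = V / A
M = 5671 cm^3 / 5563 cm^2 = 1.0194 cm


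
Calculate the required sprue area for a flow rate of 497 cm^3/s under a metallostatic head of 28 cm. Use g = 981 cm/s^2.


Formula: v = sqrt(2*g*h), A = Q/v
Velocity: v = sqrt(2 * 981 * 28) = sqrt(54936) = 234.3843 cm/s
Sprue area: A = Q / v = 497 / 234.3843 = 2.1204 cm^2

Answer: 2.1204 cm^2


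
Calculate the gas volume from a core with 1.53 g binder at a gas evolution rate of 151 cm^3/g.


Formula: V_gas = W_binder * gas_evolution_rate
V = 1.53 g * 151 cm^3/g = 231.0300 cm^3


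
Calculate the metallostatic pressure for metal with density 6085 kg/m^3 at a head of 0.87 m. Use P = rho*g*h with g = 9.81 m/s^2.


Formula: P = rho * g * h
rho * g = 6085 * 9.81 = 59693.85 N/m^3
P = 59693.85 * 0.87 = 51933.6495 Pa


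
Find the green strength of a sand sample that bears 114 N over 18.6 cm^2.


Formula: Compressive Strength = Force / Area
Strength = 114 N / 18.6 cm^2 = 6.1290 N/cm^2

6.1290 N/cm^2


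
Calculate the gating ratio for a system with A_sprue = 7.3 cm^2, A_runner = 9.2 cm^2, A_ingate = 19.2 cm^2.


Sprue:Runner:Ingate = 1 : 9.2/7.3 : 19.2/7.3 = 1:1.26:2.63

1:1.26:2.63


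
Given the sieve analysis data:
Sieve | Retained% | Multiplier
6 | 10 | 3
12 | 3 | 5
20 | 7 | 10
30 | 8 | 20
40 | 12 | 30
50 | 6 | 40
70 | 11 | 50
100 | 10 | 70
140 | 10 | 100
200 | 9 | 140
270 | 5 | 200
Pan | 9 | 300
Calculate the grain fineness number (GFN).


Formula: GFN = sum(pct * multiplier) / sum(pct)
sum(pct * multiplier) = 8085
sum(pct) = 100
GFN = 8085 / 100 = 80.85

80.85


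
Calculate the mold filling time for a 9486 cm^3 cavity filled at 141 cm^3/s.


Formula: t_fill = V_mold / Q_flow
t = 9486 cm^3 / 141 cm^3/s = 67.2766 s

67.2766 s


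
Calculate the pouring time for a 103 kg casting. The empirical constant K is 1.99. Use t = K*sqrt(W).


Formula: t = K * sqrt(W)
sqrt(W) = sqrt(103) = 10.14889
t = 1.99 * 10.14889 = 20.1963 s

Answer: 20.1963 s


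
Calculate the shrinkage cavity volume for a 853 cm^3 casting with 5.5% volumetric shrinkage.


Formula: V_shrink = V_casting * shrinkage_pct / 100
V_shrink = 853 cm^3 * 5.5 / 100 = 46.9150 cm^3


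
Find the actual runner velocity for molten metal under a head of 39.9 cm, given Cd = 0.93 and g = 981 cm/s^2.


Formula: v = Cd * sqrt(2 * g * h)  (Torricelli with discharge coefficient)
2*g*h = 2 * 981 * 39.9 = 78283.8 cm^2/s^2
sqrt(78283.8) = 279.79242 cm/s
v = 0.93 * 279.79242 = 260.2070 cm/s

Final answer: 260.2070 cm/s


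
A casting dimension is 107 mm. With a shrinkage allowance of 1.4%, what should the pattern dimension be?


Formula: L_pattern = L_casting * (1 + shrinkage_rate/100)
Shrinkage factor = 1 + 1.4/100 = 1.014
L_pattern = 107 mm * 1.014 = 108.4980 mm

108.4980 mm


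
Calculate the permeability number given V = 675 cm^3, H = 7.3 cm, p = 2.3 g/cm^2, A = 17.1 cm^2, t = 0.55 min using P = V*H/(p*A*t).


Formula: Permeability Number P = (V * H) / (p * A * t)
Numerator: V * H = 675 * 7.3 = 4927.5
Denominator: p * A * t = 2.3 * 17.1 * 0.55 = 21.6315
P = 4927.5 / 21.6315 = 227.7928

Answer: 227.7928


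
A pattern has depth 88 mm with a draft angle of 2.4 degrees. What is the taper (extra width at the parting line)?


Formula: taper = depth * tan(draft_angle)
tan(2.4 deg) = 0.0419124
taper = 88 mm * 0.0419124 = 3.6883 mm

Final answer: 3.6883 mm


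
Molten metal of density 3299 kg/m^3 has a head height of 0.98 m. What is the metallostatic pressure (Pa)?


Formula: P = rho * g * h
rho * g = 3299 * 9.81 = 32363.19 N/m^3
P = 32363.19 * 0.98 = 31715.9262 Pa

Answer: 31715.9262 Pa


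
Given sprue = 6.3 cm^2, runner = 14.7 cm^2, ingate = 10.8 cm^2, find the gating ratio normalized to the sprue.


Sprue:Runner:Ingate = 1 : 14.7/6.3 : 10.8/6.3 = 1:2.33:1.71

1:2.33:1.71


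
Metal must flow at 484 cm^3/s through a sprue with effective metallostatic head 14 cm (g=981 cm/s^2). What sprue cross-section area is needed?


Formula: v = sqrt(2*g*h), A = Q/v
Velocity: v = sqrt(2 * 981 * 14) = sqrt(27468) = 165.7347 cm/s
Sprue area: A = Q / v = 484 / 165.7347 = 2.9203 cm^2

Final answer: 2.9203 cm^2


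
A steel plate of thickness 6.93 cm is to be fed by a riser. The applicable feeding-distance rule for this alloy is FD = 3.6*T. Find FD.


Formula: FD = 3.6 * T  (riser feeding-distance rule)
FD = 3.6 * 6.93 cm = 24.9480 cm

24.9480 cm


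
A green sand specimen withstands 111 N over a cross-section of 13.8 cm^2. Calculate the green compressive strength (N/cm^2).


Formula: Compressive Strength = Force / Area
Strength = 111 N / 13.8 cm^2 = 8.0435 N/cm^2

Final answer: 8.0435 N/cm^2


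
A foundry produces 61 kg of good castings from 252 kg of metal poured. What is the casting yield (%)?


Formula: Casting Yield = (W_good / W_total) * 100
Yield = (61 kg / 252 kg) * 100 = 24.2063%

24.2063%


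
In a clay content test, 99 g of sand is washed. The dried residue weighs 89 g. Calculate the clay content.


Formula: Clay% = (W_total - W_washed) / W_total * 100
Clay mass = 99 - 89 = 10 g
Clay% = 10 / 99 * 100 = 10.1010%


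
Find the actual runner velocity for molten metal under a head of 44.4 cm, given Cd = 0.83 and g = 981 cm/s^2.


Formula: v = Cd * sqrt(2 * g * h)  (Torricelli with discharge coefficient)
2*g*h = 2 * 981 * 44.4 = 87112.8 cm^2/s^2
sqrt(87112.8) = 295.14878 cm/s
v = 0.83 * 295.14878 = 244.9735 cm/s

244.9735 cm/s


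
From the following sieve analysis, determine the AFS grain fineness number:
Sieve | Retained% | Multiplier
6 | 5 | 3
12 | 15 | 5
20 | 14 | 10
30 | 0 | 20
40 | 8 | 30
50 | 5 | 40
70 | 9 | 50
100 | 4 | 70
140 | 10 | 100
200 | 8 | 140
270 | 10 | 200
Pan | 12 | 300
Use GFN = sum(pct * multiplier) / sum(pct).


Formula: GFN = sum(pct * multiplier) / sum(pct)
sum(pct * multiplier) = 9120
sum(pct) = 100
GFN = 9120 / 100 = 91.20

91.20


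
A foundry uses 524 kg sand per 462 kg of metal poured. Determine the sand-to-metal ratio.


Formula: Sand-to-Metal Ratio = W_sand / W_metal
Ratio = 524 kg / 462 kg = 1.1342


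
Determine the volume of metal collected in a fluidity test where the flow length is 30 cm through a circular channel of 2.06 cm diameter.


Formula: V = pi * (d/2)^2 * L  (cylinder volume)
Radius = 2.06/2 = 1.03 cm
V = pi * 1.03^2 * 30 = 99.9875 cm^3

Final answer: 99.9875 cm^3


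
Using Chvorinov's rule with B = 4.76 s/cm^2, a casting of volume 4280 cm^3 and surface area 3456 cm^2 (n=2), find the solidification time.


Formula: t_s = B * (V/A)^n  (Chvorinov's rule, n=2)
Modulus M = V/A = 4280/3456 = 1.238426 cm
M^2 = 1.238426^2 = 1.533699 cm^2
t_s = 4.76 * 1.533699 = 7.3004 s

7.3004 s


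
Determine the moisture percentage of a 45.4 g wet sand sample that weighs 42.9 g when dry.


Formula: MC = (W_wet - W_dry) / W_wet * 100
Water mass = 45.4 - 42.9 = 2.5 g
MC = 2.5 / 45.4 * 100 = 5.5066%

Final answer: 5.5066%


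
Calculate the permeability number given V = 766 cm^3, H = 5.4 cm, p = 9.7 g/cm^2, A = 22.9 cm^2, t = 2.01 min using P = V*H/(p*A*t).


Formula: Permeability Number P = (V * H) / (p * A * t)
Numerator: V * H = 766 * 5.4 = 4136.4
Denominator: p * A * t = 9.7 * 22.9 * 2.01 = 446.4813
P = 4136.4 / 446.4813 = 9.2644

Answer: 9.2644


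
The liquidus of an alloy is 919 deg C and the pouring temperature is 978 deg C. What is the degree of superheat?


Formula: Superheat = T_pour - T_melt
Superheat = 978 - 919 = 59 deg C

Final answer: 59 deg C


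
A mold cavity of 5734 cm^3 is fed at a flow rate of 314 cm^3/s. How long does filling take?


Formula: t_fill = V_mold / Q_flow
t = 5734 cm^3 / 314 cm^3/s = 18.2611 s

18.2611 s


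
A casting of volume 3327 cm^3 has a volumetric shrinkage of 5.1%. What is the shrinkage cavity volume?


Formula: V_shrink = V_casting * shrinkage_pct / 100
V_shrink = 3327 cm^3 * 5.1 / 100 = 169.6770 cm^3

Final answer: 169.6770 cm^3


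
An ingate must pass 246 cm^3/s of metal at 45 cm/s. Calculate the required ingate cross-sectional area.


Formula: A_ingate = Q / v  (continuity equation)
A = 246 cm^3/s / 45 cm/s = 5.4667 cm^2

Answer: 5.4667 cm^2


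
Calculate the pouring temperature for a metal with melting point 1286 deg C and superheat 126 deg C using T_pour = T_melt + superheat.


Formula: T_pour = T_melt + Superheat
T_pour = 1286 + 126 = 1412 deg C

1412 deg C


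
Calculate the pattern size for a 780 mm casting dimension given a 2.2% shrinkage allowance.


Formula: L_pattern = L_casting * (1 + shrinkage_rate/100)
Shrinkage factor = 1 + 2.2/100 = 1.022
L_pattern = 780 mm * 1.022 = 797.1600 mm

Final answer: 797.1600 mm


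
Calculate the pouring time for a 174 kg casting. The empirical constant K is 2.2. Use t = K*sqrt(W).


Formula: t = K * sqrt(W)
sqrt(W) = sqrt(174) = 13.19091
t = 2.2 * 13.19091 = 29.0200 s

Final answer: 29.0200 s


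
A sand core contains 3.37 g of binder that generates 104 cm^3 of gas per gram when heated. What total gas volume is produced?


Formula: V_gas = W_binder * gas_evolution_rate
V = 3.37 g * 104 cm^3/g = 350.4800 cm^3


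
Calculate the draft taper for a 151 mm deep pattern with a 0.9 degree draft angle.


Formula: taper = depth * tan(draft_angle)
tan(0.9 deg) = 0.0157093
taper = 151 mm * 0.0157093 = 2.3721 mm


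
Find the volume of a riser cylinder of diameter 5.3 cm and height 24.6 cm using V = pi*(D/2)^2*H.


Formula: V = pi * (D/2)^2 * H  (cylinder volume)
Radius = D/2 = 5.3/2 = 2.65 cm
V = pi * 2.65^2 * 24.6 = 542.7211 cm^3

542.7211 cm^3


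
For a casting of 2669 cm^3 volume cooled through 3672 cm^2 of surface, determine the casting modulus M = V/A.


Formula: Casting Modulus M = V / A
M = 2669 cm^3 / 3672 cm^2 = 0.7269 cm


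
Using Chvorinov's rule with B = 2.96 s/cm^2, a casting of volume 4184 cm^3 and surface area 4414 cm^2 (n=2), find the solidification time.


Formula: t_s = B * (V/A)^n  (Chvorinov's rule, n=2)
Modulus M = V/A = 4184/4414 = 0.947893 cm
M^2 = 0.947893^2 = 0.898501 cm^2
t_s = 2.96 * 0.898501 = 2.6596 s


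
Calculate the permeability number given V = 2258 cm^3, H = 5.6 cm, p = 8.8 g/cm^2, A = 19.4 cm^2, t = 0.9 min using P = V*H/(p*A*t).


Formula: Permeability Number P = (V * H) / (p * A * t)
Numerator: V * H = 2258 * 5.6 = 12644.8
Denominator: p * A * t = 8.8 * 19.4 * 0.9 = 153.648
P = 12644.8 / 153.648 = 82.2972

Answer: 82.2972


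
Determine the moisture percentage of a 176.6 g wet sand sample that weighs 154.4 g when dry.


Formula: MC = (W_wet - W_dry) / W_wet * 100
Water mass = 176.6 - 154.4 = 22.2 g
MC = 22.2 / 176.6 * 100 = 12.5708%

Final answer: 12.5708%


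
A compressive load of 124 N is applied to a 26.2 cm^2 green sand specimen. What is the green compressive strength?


Formula: Compressive Strength = Force / Area
Strength = 124 N / 26.2 cm^2 = 4.7328 N/cm^2

4.7328 N/cm^2


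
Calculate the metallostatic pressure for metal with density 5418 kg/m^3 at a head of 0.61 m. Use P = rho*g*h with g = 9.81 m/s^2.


Formula: P = rho * g * h
rho * g = 5418 * 9.81 = 53150.58 N/m^3
P = 53150.58 * 0.61 = 32421.8538 Pa


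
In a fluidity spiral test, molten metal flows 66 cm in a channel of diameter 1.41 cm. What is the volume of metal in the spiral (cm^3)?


Formula: V = pi * (d/2)^2 * L  (cylinder volume)
Radius = 1.41/2 = 0.705 cm
V = pi * 0.705^2 * 66 = 103.0557 cm^3


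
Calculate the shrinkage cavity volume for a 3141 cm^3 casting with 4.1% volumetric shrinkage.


Formula: V_shrink = V_casting * shrinkage_pct / 100
V_shrink = 3141 cm^3 * 4.1 / 100 = 128.7810 cm^3

128.7810 cm^3


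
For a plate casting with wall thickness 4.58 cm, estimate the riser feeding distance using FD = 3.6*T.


Formula: FD = 3.6 * T  (riser feeding-distance rule)
FD = 3.6 * 4.58 cm = 16.4880 cm

16.4880 cm


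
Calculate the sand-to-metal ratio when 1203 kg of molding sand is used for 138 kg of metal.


Formula: Sand-to-Metal Ratio = W_sand / W_metal
Ratio = 1203 kg / 138 kg = 8.7174

Final answer: 8.7174


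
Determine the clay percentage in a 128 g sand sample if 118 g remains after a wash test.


Formula: Clay% = (W_total - W_washed) / W_total * 100
Clay mass = 128 - 118 = 10 g
Clay% = 10 / 128 * 100 = 7.8125%

7.8125%


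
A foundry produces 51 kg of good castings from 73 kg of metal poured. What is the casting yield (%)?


Formula: Casting Yield = (W_good / W_total) * 100
Yield = (51 kg / 73 kg) * 100 = 69.8630%


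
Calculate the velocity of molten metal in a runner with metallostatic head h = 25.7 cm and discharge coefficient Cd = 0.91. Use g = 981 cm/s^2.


Formula: v = Cd * sqrt(2 * g * h)  (Torricelli with discharge coefficient)
2*g*h = 2 * 981 * 25.7 = 50423.4 cm^2/s^2
sqrt(50423.4) = 224.55155 cm/s
v = 0.91 * 224.55155 = 204.3419 cm/s


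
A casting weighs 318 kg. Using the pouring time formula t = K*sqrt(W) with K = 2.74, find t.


Formula: t = K * sqrt(W)
sqrt(W) = sqrt(318) = 17.83255
t = 2.74 * 17.83255 = 48.8612 s


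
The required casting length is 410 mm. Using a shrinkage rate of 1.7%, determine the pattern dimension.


Formula: L_pattern = L_casting * (1 + shrinkage_rate/100)
Shrinkage factor = 1 + 1.7/100 = 1.017
L_pattern = 410 mm * 1.017 = 416.9700 mm


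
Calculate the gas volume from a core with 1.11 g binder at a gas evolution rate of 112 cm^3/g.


Formula: V_gas = W_binder * gas_evolution_rate
V = 1.11 g * 112 cm^3/g = 124.3200 cm^3

Answer: 124.3200 cm^3


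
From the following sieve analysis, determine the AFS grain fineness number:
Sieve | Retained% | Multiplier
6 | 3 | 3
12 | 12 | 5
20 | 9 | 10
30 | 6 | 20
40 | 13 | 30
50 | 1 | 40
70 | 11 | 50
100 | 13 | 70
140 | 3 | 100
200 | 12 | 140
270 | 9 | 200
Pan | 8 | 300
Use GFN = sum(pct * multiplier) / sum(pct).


Formula: GFN = sum(pct * multiplier) / sum(pct)
sum(pct * multiplier) = 8349
sum(pct) = 100
GFN = 8349 / 100 = 83.49

Final answer: 83.49


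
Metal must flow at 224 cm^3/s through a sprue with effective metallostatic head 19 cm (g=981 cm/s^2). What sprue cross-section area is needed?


Formula: v = sqrt(2*g*h), A = Q/v
Velocity: v = sqrt(2 * 981 * 19) = sqrt(37278) = 193.0751 cm/s
Sprue area: A = Q / v = 224 / 193.0751 = 1.1602 cm^2

1.1602 cm^2


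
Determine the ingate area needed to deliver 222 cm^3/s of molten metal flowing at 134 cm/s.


Formula: A_ingate = Q / v  (continuity equation)
A = 222 cm^3/s / 134 cm/s = 1.6567 cm^2

Answer: 1.6567 cm^2


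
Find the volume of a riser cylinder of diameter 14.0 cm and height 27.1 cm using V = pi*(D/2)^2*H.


Formula: V = pi * (D/2)^2 * H  (cylinder volume)
Radius = D/2 = 14.0/2 = 7.0 cm
V = pi * 7.0^2 * 27.1 = 4171.7209 cm^3

Answer: 4171.7209 cm^3


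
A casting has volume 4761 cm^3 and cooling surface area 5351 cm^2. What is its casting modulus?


Formula: Casting Modulus M = V / A
M = 4761 cm^3 / 5351 cm^2 = 0.8897 cm

0.8897 cm


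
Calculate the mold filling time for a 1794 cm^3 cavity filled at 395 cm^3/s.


Formula: t_fill = V_mold / Q_flow
t = 1794 cm^3 / 395 cm^3/s = 4.5418 s

Final answer: 4.5418 s


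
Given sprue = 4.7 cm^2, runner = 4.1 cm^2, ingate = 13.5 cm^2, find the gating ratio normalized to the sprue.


Sprue:Runner:Ingate = 1 : 4.1/4.7 : 13.5/4.7 = 1:0.87:2.87


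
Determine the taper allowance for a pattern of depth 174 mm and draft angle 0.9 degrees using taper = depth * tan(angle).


Formula: taper = depth * tan(draft_angle)
tan(0.9 deg) = 0.0157093
taper = 174 mm * 0.0157093 = 2.7334 mm

2.7334 mm


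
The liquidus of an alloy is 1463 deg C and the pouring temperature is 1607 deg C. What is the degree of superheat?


Formula: Superheat = T_pour - T_melt
Superheat = 1607 - 1463 = 144 deg C

Final answer: 144 deg C


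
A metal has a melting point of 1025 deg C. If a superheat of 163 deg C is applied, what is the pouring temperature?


Formula: T_pour = T_melt + Superheat
T_pour = 1025 + 163 = 1188 deg C
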